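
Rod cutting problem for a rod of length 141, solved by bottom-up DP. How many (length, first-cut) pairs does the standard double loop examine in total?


For each subproblem length i = 1..141, the inner loop considers i possible first cuts.
Total = 1 + 2 + ... + 141
= 141*(141+1)/2
= 141*142/2 = 10011


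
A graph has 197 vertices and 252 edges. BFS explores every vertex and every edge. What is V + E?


A full BFS traversal dequeues each vertex once and examines each edge once.
Vertex visits: 197
Edge visits: 252
V + E = 197 + 252 = 449


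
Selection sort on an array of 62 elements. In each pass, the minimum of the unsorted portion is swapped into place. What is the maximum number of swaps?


Selection sort performs one swap per pass:
  Pass 1: find min in positions 0 to 61, swap with position 0
  Pass 2: find min in positions 1 to 61, swap with position 1
  Pass 3: find min in positions 2 to 61, swap with position 2
  Pass 4: find min in positions 3 to 61, swap with position 3
  Pass 5: find min in positions 4 to 61, swap with position 4
  ... (56 more passes)
Total passes (and swaps) = n - 1 = 62 - 1 = 61


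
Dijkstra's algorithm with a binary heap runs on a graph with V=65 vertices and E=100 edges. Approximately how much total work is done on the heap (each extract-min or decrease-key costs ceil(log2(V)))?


Dijkstra with a binary heap: each vertex is extracted once, each edge may relax once.
Each heap operation costs O(log V).
V + E = 65 + 100 = 165
ceil(log2(65)) = 7 (since 2^6 = 64 < 65 <= 128 = 2^7)
Total heap work = (V+E) * ceil(log2(V)) = 165 * 7 = 1155


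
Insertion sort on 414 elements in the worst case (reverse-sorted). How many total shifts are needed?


In the worst case (reverse-sorted), each element shifts past all previous:
  Element 1: 1 shifts
  Element 2: 2 shifts
  Element 3: 3 shifts
  Element 4: 4 shifts
  Element 5: 5 shifts
  ...
  Element 413: 413 shifts
Total = 1 + 2 + ... + 413
= 414*(414-1)/2 = 85491


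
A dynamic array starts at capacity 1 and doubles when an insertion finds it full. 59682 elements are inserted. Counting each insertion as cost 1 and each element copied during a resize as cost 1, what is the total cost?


n = 59682
Insertion costs: 59682
Resizes copy 1, 2, 4, ... up to the largest power of 2 that is <= n-1 = 59681, i.e. 32768.
Copy costs = 1 + 2 + 4 + 8 + 16 + 32 + 64 + 128 + 256 + 512 + 1024 + 2048 + 4096 + 8192 + 16384 + 32768 = 65535
Total = 59682 + 65535 = 125217


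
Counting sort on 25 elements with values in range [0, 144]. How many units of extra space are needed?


Output array size: 25 (to store sorted result)
Count array size: 145 (one slot per possible value, range 0 to 144)
Total extra space = 25 + 145 = 170


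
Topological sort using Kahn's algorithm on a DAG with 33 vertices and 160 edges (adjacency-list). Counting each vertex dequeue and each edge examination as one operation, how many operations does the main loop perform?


Kahn's algorithm:
  1. Compute in-degrees: O(V + E)
  2. Process queue: each vertex dequeued once (O(V))
     each edge examined once (O(E))
Total = V + E = 33 + 160 = 193


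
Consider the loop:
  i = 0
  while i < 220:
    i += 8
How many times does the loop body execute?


Starting at i = 0, each iteration adds 8.
Iterations until i >= 220:
  Iteration 1: i = 0 -> i = 8
  Iteration 2: i = 8 -> i = 16
  Iteration 3: i = 16 -> i = 24
  Iteration 4: i = 24 -> i = 32
  Iteration 5: i = 32 -> i = 40
  Iteration 6: i = 40 -> i = 48
  Iteration 7: i = 48 -> i = 56
  Iteration 8: i = 56 -> i = 64
  ... continuing ...
Total iterations = ceil(220/8) = 28


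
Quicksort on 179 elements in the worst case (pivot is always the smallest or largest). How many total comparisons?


In the worst case, each partition step picks the worst pivot:
  Partition 1: 178 comparisons (n-1 elements to compare)
  Partition 2: 177 comparisons
  Partition 3: 176 comparisons
  Partition 4: 175 comparisons
  Partition 5: 174 comparisons
  ...
  Last partition: 0 comparisons
Total = (n-1) + (n-2) + ... + 1 + 0 = n*(n-1)/2
= 179*178/2 = 15931


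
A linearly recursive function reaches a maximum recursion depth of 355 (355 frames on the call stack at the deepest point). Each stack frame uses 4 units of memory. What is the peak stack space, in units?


Maximum recursion depth = 355 frames
Memory per frame = 4 units
Total stack space = depth * frame_size
= 355 * 4 = 1420


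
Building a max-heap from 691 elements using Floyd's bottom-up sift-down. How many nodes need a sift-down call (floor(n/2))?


In a heap of 691 elements (0-indexed array):
  Last element index: 690
  Parent of last element: floor((690 - 1) / 2) = 344
  Internal nodes: indices 0 to 344
  Count = floor(691/2) = 345


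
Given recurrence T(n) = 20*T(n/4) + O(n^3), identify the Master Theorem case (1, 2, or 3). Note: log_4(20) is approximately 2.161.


Master Theorem parameters: a=20, b=4, c=3
log_b(a) = 2.161
Compare b^c with a: 4^3 = 64 > 20, so c > log_b(a).
Comparing c=3 vs log_b(a)=2.161:
3 > 2.161 => Case 3
Result: T(n) = O(n^3)
Master Theorem case = 3


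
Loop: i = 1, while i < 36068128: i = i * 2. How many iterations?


i multiplies by 2 each step:
i = 1 -> 2 -> 4 -> 8 -> 16 -> 32 -> 64 -> 128 -> 256 -> 512 -> 1024 -> 2048 -> 4096 -> 8192 -> 16384 -> 32768 -> 65536 -> 131072 -> 262144 -> 524288 -> 1048576 -> 2097152 -> 4194304 -> 8388608 -> 16777216 -> 33554432 -> 67108864 (stop)
Iterations = ceil(log_2(36068128)) = 26


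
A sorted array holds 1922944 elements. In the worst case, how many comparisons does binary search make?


Halving sequence: 1922944 -> 961472 -> 480736 -> 240368 -> 120184 -> 60092 -> 30046 -> 15023 -> 7511 -> 3755 -> 1877 -> 938 -> 469 -> 234 -> 117 -> 58 -> 29 -> 14 -> 7 -> 3 -> 1
Number of halvings = 20
Max comparisons = 20 + 1 = 21


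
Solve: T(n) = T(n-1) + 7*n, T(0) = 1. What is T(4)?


Expanding the recurrence:
T(4) = T(3) + 7*4
       = T(2) + 7*3 + 7*4
       ...
       = T(0) + 7*(1 + 2 + ... + 4)
       = 1 + 7 * 4*5/2
       = 1 + 7 * 10
       = 1 + 70 = 71


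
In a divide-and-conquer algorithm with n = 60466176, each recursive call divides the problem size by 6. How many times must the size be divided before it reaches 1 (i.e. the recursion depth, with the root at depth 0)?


Number of divisions = log_6(60466176)
Sizes: 60466176 -> 10077696 -> 1679616 -> 279936 -> 46656 -> 7776 -> 1296 -> 216 -> 36 -> 6 -> 1 (10 divisions)
Recursion depth = 10


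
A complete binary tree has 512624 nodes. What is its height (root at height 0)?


In a complete binary tree, level k holds nodes 2^k .. 2^(k+1)-1 (1-indexed).
Height = floor(log2(n)) = floor(log2(512624)) = 18
Check: 2^18 = 262144 <= 512624 < 524288 = 2^19


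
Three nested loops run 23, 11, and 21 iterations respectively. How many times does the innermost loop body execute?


Loop 1 (outermost): 23 iterations
Loop 2 (middle): 11 iterations per outer
Loop 3 (innermost): 21 iterations per middle
Total = 23 * 11 * 21 = 5313


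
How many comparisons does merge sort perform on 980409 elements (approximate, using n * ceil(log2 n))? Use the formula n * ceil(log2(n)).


Recursion depth: ceil(log2(980409)) = 20
Each recursion level merges n = 980409 elements
Total = 980409 * 20 = 19608180


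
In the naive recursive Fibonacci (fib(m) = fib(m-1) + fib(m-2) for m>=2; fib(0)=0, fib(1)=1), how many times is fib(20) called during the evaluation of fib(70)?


Let N(m) = number of times fib(m) is called while evaluating fib(70).
N(70) = 1 (the initial call).
N(69) = 1 (only fib(70) calls it).
For 1 <= m <= 68: fib(m) is called by fib(m+1) and fib(m+2), so
  N(m) = N(m+1) + N(m+2).
fib(0) is called only by fib(2), so N(0) = N(2).
Walk down from m=70:
  N(70)=1, N(69)=1, N(68)=2, N(67)=3, N(66)=5, N(65)=8, N(64)=13, N(63)=21, N(62)=34, N(61)=55, N(60)=89, N(59)=144, N(58)=233, N(57)=377, N(56)=610, N(55)=987, N(54)=1597, N(53)=2584, N(52)=4181, N(51)=6765, N(50)=10946, N(49)=17711, N(48)=28657, N(47)=46368, N(46)=75025, N(45)=121393, N(44)=196418, N(43)=317811, N(42)=514229, N(41)=832040, N(40)=1346269, N(39)=2178309, N(38)=3524578, N(37)=5702887, N(36)=9227465, N(35)=14930352, N(34)=24157817, N(33)=39088169, N(32)=63245986, N(31)=102334155, N(30)=165580141, N(29)=267914296, N(28)=433494437, N(27)=701408733, N(26)=1134903170, N(25)=1836311903, N(24)=2971215073, N(23)=4807526976, N(22)=7778742049, N(21)=12586269025, N(20)=20365011074
N(20) = 20365011074


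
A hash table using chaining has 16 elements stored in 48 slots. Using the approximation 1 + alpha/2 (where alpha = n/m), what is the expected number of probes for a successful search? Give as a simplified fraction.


Load factor alpha = n/m = 16/48
Expected probes = 1 + alpha/2 = 1 + 16/(2*48)
= 1 + 16/96
= 96/96 + 16/96
= 112/96
Simplify: 7/6


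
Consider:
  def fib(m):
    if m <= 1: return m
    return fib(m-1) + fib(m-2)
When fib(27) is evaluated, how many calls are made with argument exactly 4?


Let N(m) = number of times fib(m) is called while evaluating fib(27).
N(27) = 1 (the initial call).
N(26) = 1 (only fib(27) calls it).
For 1 <= m <= 25: fib(m) is called by fib(m+1) and fib(m+2), so
  N(m) = N(m+1) + N(m+2).
fib(0) is called only by fib(2), so N(0) = N(2).
Walk down from m=27:
  N(27)=1, N(26)=1, N(25)=2, N(24)=3, N(23)=5, N(22)=8, N(21)=13, N(20)=21, N(19)=34, N(18)=55, N(17)=89, N(16)=144, N(15)=233, N(14)=377, N(13)=610, N(12)=987, N(11)=1597, N(10)=2584, N(9)=4181, N(8)=6765, N(7)=10946, N(6)=17711, N(5)=28657, N(4)=46368
N(4) = 46368


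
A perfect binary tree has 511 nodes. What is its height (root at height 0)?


For a perfect binary tree of height h: n = 2^(h+1) - 1, so h = log2(n+1) - 1.
  n + 1 = 512 = 2^9
  log2(512) = 9
  height = 9 - 1 = 8


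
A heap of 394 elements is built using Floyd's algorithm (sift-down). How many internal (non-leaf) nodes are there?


Leaf nodes occupy roughly half the array.
Sift-down is called for each internal node, starting from the last one.
Internal nodes = floor(n/2) = floor(394/2) = 197


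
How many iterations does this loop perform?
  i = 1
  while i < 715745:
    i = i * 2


The loop variable doubles each iteration:
i = 1 -> 2 -> 4 -> 8 -> 16 -> 32 -> 64 -> 128 -> 256 -> 512 -> 1024 -> 2048 -> 4096 -> 8192 -> 16384 -> 32768 -> 65536 -> 131072 -> 262144 -> 524288 -> 1048576 (stop, 1048576 >= 715745)
Number of doublings = ceil(log2(715745)) = 20


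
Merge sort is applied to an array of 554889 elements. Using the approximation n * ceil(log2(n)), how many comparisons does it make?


Merge sort divides the array into halves recursively.
Number of levels = ceil(log2(554889)) = 20
At each level, approximately n = 554889 comparisons are needed for merging.
Total comparisons ~ n * ceil(log2(n)) = 554889 * 20 = 11097780


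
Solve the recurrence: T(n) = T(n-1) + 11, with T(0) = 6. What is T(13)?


Unrolling the recurrence:
T(13) = T(12) + 11
       = T(11) + 11 + 11
       = T(10) + 11*3
       ...
       = T(0) + 11*13
       = 6 + 143 = 149


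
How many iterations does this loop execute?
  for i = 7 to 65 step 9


The loop variable i takes values starting at 7 and increments by 9 each iteration.
Sequence: i = 7, 16, 25, 34, 43, 52, 61
The upper bound 65 is inclusive, so the count is floor((last - first) / step) + 1:
floor((65 - 7) / 9) + 1 = floor(58/9) + 1 = 6 + 1 = 7


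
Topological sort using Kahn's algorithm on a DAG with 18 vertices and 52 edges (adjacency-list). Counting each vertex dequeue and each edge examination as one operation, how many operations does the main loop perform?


Kahn's algorithm:
  1. Compute in-degrees: O(V + E)
  2. Process queue: each vertex dequeued once (O(V))
     each edge examined once (O(E))
Total = V + E = 18 + 52 = 70


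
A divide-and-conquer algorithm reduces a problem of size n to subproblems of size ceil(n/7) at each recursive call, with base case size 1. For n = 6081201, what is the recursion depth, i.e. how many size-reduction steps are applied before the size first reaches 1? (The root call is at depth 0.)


Each step divides the size by 7 (rounding up); after k steps the size is ceil(n/7^k), which equals 1 exactly when 7^k >= n.
So the depth is the smallest k with 7^k >= 6081201, i.e. ceil(log_7(6081201)).
7^8 = 5764801 < 6081201 <= 40353607 = 7^9
Recursion depth = 9


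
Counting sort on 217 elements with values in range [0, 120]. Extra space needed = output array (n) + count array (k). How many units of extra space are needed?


Output array size: 217 (to store sorted result)
Count array size: 121 (one slot per possible value, range 0 to 120)
Total extra space = 217 + 121 = 338


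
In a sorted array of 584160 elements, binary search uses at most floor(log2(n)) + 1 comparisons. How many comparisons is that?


Halving sequence: 584160 -> 292080 -> 146040 -> 73020 -> 36510 -> 18255 -> 9127 -> 4563 -> 2281 -> 1140 -> 570 -> 285 -> 142 -> 71 -> 35 -> 17 -> 8 -> 4 -> 2 -> 1
Number of halvings = 19
Max comparisons = 19 + 1 = 20


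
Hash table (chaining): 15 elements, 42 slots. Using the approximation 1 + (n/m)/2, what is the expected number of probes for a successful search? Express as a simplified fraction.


Computing expected probes:
alpha = 15/42
= 1 + alpha/2
= 1 + 15/(2*42)
= (2*42 + 15) / (2*42)
= 99/84 = 33/28


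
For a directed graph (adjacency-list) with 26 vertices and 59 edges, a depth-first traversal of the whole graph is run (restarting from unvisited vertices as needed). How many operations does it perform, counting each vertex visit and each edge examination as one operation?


A full DFS traversal visits each vertex once and examines each edge once.
V = 26
E = 59
Sum = 26 + 59 = 85


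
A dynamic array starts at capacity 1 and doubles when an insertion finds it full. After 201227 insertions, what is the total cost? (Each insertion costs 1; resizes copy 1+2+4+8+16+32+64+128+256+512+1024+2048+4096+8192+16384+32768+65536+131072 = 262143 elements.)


Insertion cost: 201227 (one per element)
Resizes occur just before inserting elements 2, 3, 5, 9, ...
Elements copied at each resize: 1 + 2 + 4 + 8 + 16 + 32 + 64 + 128 + 256 + 512 + 1024 + 2048 + 4096 + 8192 + 16384 + 32768 + 65536 + 131072
Sum of copies = 262143 (geometric series: 2^k - 1)
Total = 201227 + 262143 = 463370


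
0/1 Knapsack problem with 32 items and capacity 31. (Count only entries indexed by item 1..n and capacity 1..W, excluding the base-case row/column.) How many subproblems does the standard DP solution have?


The DP table is indexed by (item, capacity).
Rows: 32 items
Columns: 31 capacity values (1 to W)
Total subproblems = 32 * 31 = 992


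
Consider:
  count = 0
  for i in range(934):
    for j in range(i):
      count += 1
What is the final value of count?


For each i, the inner loop runs i times:
  i=0: inner runs 0 times
  i=1: inner runs 1 time
  i=2: inner runs 2 times
  i=3: inner runs 3 times
  i=4: inner runs 4 times
  i=5: inner runs 5 times
  i=6: inner runs 6 times
  i=7: inner runs 7 times
  ...
Total = 0 + 1 + 2 + ... + 933 = 934*(934-1)/2 = 435711


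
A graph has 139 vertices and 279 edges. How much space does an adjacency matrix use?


Adjacency matrix: V x V grid of entries
Space = V^2 = 139^2 = 139 * 139 = 19321


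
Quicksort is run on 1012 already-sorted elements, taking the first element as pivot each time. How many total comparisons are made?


Sum of comparisons per partition:
1011 + 1010 + ... + 1 + 0
= 1012 * (1012 - 1) / 2
= 1012 * 1011 / 2
= 511566


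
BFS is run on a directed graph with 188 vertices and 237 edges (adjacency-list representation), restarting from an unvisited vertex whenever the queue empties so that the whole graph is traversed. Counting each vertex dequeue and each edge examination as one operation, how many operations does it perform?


A full BFS traversal dequeues each vertex exactly once and examines each directed edge exactly once.
V = 188 (vertex processing cost)
E = 237 (edge examination cost)
Total operations proportional to V + E = 188 + 237 = 425


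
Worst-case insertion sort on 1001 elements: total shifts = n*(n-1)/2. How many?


Sum of shifts = 1 + 2 + 3 + ... + 1000
= 1001 * 1000 / 2
= 1001000 / 2
= 500500


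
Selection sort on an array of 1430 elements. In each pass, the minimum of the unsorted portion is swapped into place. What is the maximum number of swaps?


Selection sort performs one swap per pass:
  Pass 1: find min in positions 0 to 1429, swap with position 0
  Pass 2: find min in positions 1 to 1429, swap with position 1
  Pass 3: find min in positions 2 to 1429, swap with position 2
  Pass 4: find min in positions 3 to 1429, swap with position 3
  Pass 5: find min in positions 4 to 1429, swap with position 4
  ... (1424 more passes)
Total passes (and swaps) = n - 1 = 1430 - 1 = 1429


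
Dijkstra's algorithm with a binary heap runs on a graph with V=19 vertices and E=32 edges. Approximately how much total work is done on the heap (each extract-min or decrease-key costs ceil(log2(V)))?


Dijkstra with a binary heap: each vertex is extracted once, each edge may relax once.
Each heap operation costs O(log V).
V + E = 19 + 32 = 51
ceil(log2(19)) = 5 (since 2^4 = 16 < 19 <= 32 = 2^5)
Total heap work = (V+E) * ceil(log2(V)) = 51 * 5 = 255


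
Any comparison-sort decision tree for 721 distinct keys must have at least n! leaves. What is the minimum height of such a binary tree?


A binary decision tree of height h has at most 2^h leaves and needs at least n! of them, so h >= ceil(log2(n!)).
721! is far too large to multiply out, so use Stirling's series:
  ln(n!) ~ n ln n - n + (1/2) ln(2 pi n) + 1/(12n)  (error below 1/(360 n^3), negligible here)
  ln(721) = 6.5806391
  n ln n = 721 * 6.5806391 = 4744.6408
  (1/2) ln(2 pi * 721) = (1/2) ln(4530.1766) = 4.2093
  1/(12*721) = 0.0001
  ln(721!) ~ 4744.6408 - 721 + 4.2093 + 0.0001 = 4027.8502
Convert to base 2: log2(721!) = 4027.8502 / ln 2 = 4027.8502 / 0.69314718 = 5810.9595
ceil(5810.9595) = 5811


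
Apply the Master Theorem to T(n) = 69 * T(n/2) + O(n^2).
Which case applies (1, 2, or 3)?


The Master Theorem: T(n) = a*T(n/b) + O(n^c)
  a = 69, b = 2, c = 2
log_b(a) = log_2(69) ~ 6.109
Compare b^c with a: 2^2 = 4 < 69, so c < log_b(a).
Since c < log_b(a), Case 1 applies.
T(n) = O(n^(log_2 69)) ~ O(n^6.109)
Master Theorem case = 1


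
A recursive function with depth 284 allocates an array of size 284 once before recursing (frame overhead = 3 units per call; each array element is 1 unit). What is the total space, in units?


Array allocation: 284 units (allocated once)
Stack frames: 284 deep * 3 per frame = 852 units
Total = 284 + 852 = 1136


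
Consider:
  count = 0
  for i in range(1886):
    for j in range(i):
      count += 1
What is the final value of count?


For each i, the inner loop runs i times:
  i=0: inner runs 0 times
  i=1: inner runs 1 time
  i=2: inner runs 2 times
  i=3: inner runs 3 times
  i=4: inner runs 4 times
  i=5: inner runs 5 times
  i=6: inner runs 6 times
  i=7: inner runs 7 times
  ...
Total = 0 + 1 + 2 + ... + 1885 = 1886*(1886-1)/2 = 1777555


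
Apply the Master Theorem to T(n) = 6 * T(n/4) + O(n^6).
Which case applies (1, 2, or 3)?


The Master Theorem: T(n) = a*T(n/b) + O(n^c)
  a = 6, b = 4, c = 6
log_b(a) = log_4(6) ~ 1.292
Compare b^c with a: 4^6 = 4096 > 6, so c > log_b(a).
Since c > log_b(a), Case 3 applies.
T(n) = O(n^6)
Master Theorem case = 3


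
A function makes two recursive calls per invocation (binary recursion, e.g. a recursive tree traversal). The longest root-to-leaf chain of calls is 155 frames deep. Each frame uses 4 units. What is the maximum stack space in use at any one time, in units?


Binary recursion: the two calls run one after the other, so only one root-to-leaf chain of frames is on the stack at a time.
Maximum depth (longest chain) = 155 frames
Each frame = 4 units
Max stack space = 155 * 4 = 620


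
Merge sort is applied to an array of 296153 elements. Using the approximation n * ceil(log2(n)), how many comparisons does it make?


Merge sort divides the array into halves recursively.
Number of levels = ceil(log2(296153)) = 19
At each level, approximately n = 296153 comparisons are needed for merging.
Total comparisons ~ n * ceil(log2(n)) = 296153 * 19 = 5626907


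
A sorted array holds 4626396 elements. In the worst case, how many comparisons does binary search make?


Halving sequence: 4626396 -> 2313198 -> 1156599 -> 578299 -> 289149 -> 144574 -> 72287 -> 36143 -> 18071 -> 9035 -> 4517 -> 2258 -> 1129 -> 564 -> 282 -> 141 -> 70 -> 35 -> 17 -> 8 -> 4 -> 2 -> 1
Number of halvings = 22
Max comparisons = 22 + 1 = 23


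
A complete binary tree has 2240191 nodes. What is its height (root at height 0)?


In a complete binary tree, level k holds nodes 2^k .. 2^(k+1)-1 (1-indexed).
Height = floor(log2(n)) = floor(log2(2240191)) = 21
Check: 2^21 = 2097152 <= 2240191 < 4194304 = 2^22


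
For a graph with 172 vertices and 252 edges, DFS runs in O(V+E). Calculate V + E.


A full DFS traversal visits each vertex once and examines each edge once.
V = 172
E = 252
Sum = 172 + 252 = 424


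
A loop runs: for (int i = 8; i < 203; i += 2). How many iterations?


Loop starts at i = 8, increments by 2, stops when i >= 203.
Number of iterations = ceil((203 - 8) / 2)
= ceil(195 / 2)
= 98


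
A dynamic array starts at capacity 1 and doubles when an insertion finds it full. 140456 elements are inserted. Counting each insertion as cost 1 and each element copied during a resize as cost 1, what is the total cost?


n = 140456
Insertion costs: 140456
Resizes copy 1, 2, 4, ... up to the largest power of 2 that is <= n-1 = 140455, i.e. 131072.
Copy costs = 1 + 2 + 4 + 8 + 16 + 32 + 64 + 128 + 256 + 512 + 1024 + 2048 + 4096 + 8192 + 16384 + 32768 + 65536 + 131072 = 262143
Total = 140456 + 262143 = 402599


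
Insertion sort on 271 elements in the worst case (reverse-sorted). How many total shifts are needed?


In the worst case (reverse-sorted), each element shifts past all previous:
  Element 1: 1 shifts
  Element 2: 2 shifts
  Element 3: 3 shifts
  Element 4: 4 shifts
  Element 5: 5 shifts
  ...
  Element 270: 270 shifts
Total = 1 + 2 + ... + 270
= 271*(271-1)/2 = 36585


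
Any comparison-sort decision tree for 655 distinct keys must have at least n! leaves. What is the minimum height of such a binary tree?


A binary decision tree of height h has at most 2^h leaves and needs at least n! of them, so h >= ceil(log2(n!)).
655! is far too large to multiply out, so use Stirling's series:
  ln(n!) ~ n ln n - n + (1/2) ln(2 pi n) + 1/(12n)  (error below 1/(360 n^3), negligible here)
  ln(655) = 6.4846352
  n ln n = 655 * 6.4846352 = 4247.4361
  (1/2) ln(2 pi * 655) = (1/2) ln(4115.4864) = 4.1613
  1/(12*655) = 0.0001
  ln(655!) ~ 4247.4361 - 655 + 4.1613 + 0.0001 = 3596.5975
Convert to base 2: log2(655!) = 3596.5975 / ln 2 = 3596.5975 / 0.69314718 = 5188.7934
ceil(5188.7934) = 5189


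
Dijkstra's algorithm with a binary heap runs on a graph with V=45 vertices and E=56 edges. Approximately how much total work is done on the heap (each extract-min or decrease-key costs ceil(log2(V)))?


Dijkstra with a binary heap: each vertex is extracted once, each edge may relax once.
Each heap operation costs O(log V).
V + E = 45 + 56 = 101
ceil(log2(45)) = 6 (since 2^5 = 32 < 45 <= 64 = 2^6)
Total heap work = (V+E) * ceil(log2(V)) = 101 * 6 = 606


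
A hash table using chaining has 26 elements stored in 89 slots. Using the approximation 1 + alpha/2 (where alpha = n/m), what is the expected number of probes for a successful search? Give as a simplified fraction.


Load factor alpha = n/m = 26/89
Expected probes = 1 + alpha/2 = 1 + 26/(2*89)
= 1 + 26/178
= 178/178 + 26/178
= 204/178
Simplify: 102/89


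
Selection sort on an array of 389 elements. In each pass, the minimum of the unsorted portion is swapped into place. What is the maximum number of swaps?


Selection sort performs one swap per pass:
  Pass 1: find min in positions 0 to 388, swap with position 0
  Pass 2: find min in positions 1 to 388, swap with position 1
  Pass 3: find min in positions 2 to 388, swap with position 2
  Pass 4: find min in positions 3 to 388, swap with position 3
  Pass 5: find min in positions 4 to 388, swap with position 4
  ... (383 more passes)
Total passes (and swaps) = n - 1 = 389 - 1 = 388


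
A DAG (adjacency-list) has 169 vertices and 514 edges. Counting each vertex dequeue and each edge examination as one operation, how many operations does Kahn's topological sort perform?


V = 169 (vertex processing)
E = 514 (edge processing)
V + E = 169 + 514 = 683


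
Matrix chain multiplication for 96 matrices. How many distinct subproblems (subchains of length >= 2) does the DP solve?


Subproblems are indexed by (i, j) where i < j.
Number of such pairs = n*(n-1)/2
= 96 * 95 / 2
= 4560


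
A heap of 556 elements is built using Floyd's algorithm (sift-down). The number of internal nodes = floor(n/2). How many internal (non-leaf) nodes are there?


Leaf nodes occupy roughly half the array.
Sift-down is called for each internal node, starting from the last one.
Internal nodes = floor(n/2) = floor(556/2) = 278


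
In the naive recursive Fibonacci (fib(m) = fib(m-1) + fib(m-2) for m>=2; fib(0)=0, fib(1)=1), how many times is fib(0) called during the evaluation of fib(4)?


Let N(m) = number of times fib(m) is called while evaluating fib(4).
N(4) = 1 (the initial call).
N(3) = 1 (only fib(4) calls it).
For 1 <= m <= 2: fib(m) is called by fib(m+1) and fib(m+2), so
  N(m) = N(m+1) + N(m+2).
fib(0) is called only by fib(2), so N(0) = N(2).
Walk down from m=4:
  N(4)=1, N(3)=1, N(2)=2, N(1)=3, N(0)=N(2)=2
N(0) = 2


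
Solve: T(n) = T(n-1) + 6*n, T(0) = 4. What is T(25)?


Expanding the recurrence:
T(25) = T(24) + 6*25
       = T(23) + 6*24 + 6*25
       ...
       = T(0) + 6*(1 + 2 + ... + 25)
       = 4 + 6 * 25*26/2
       = 4 + 6 * 325
       = 4 + 1950 = 1954


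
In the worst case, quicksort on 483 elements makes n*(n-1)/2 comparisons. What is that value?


Sum of comparisons per partition:
482 + 481 + ... + 1 + 0
= 483 * (483 - 1) / 2
= 483 * 482 / 2
= 116403


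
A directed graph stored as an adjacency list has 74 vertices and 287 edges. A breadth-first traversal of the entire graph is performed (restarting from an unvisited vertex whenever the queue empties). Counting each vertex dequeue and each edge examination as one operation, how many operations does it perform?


A full BFS traversal dequeues each vertex once and examines each edge once.
Vertex visits: 74
Edge visits: 287
V + E = 74 + 287 = 361


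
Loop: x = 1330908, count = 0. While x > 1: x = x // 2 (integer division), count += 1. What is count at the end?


The variable x halves each step:
x = 1330908 -> 665454 -> 332727 -> 166363 -> 83181 -> 41590 -> 20795 -> 10397 -> 5198 -> 2599 -> 1299 -> 649 -> 324 -> 162 -> 81 -> 40 -> 20 -> 10 -> 5 -> 2 -> 1
Number of halvings = floor(log2(1330908)) = 20


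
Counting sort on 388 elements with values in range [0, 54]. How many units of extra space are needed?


Output array size: 388 (to store sorted result)
Count array size: 55 (one slot per possible value, range 0 to 54)
Total extra space = 388 + 55 = 443


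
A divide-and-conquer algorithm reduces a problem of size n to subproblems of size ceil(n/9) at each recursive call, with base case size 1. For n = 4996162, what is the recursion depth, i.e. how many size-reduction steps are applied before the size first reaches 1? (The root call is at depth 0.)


Each step divides the size by 9 (rounding up); after k steps the size is ceil(n/9^k), which equals 1 exactly when 9^k >= n.
So the depth is the smallest k with 9^k >= 4996162, i.e. ceil(log_9(4996162)).
9^7 = 4782969 < 4996162 <= 43046721 = 9^8
Recursion depth = 8


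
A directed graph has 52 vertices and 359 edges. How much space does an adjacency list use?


Adjacency list: one list head per vertex + one entry per edge
Vertex heads: 52
Edge entries: 359
Total = 52 + 359 = 411


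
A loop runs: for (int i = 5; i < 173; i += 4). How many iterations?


Loop starts at i = 5, increments by 4, stops when i >= 173.
Number of iterations = ceil((173 - 5) / 4)
= ceil(168 / 4)
= 42


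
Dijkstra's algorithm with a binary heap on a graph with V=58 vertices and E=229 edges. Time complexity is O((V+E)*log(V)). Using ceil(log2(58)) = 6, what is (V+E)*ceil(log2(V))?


Dijkstra with a binary heap: each vertex is extracted once, each edge may relax once.
Each heap operation costs O(log V).
V + E = 58 + 229 = 287
ceil(log2(58)) = 6 (since 2^5 = 32 < 58 <= 64 = 2^6)
Total heap work = (V+E) * ceil(log2(V)) = 287 * 6 = 1722


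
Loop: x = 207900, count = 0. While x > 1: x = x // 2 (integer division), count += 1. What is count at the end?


The variable x halves each step:
x = 207900 -> 103950 -> 51975 -> 25987 -> 12993 -> 6496 -> 3248 -> 1624 -> 812 -> 406 -> 203 -> 101 -> 50 -> 25 -> 12 -> 6 -> 3 -> 1
Number of halvings = floor(log2(207900)) = 17


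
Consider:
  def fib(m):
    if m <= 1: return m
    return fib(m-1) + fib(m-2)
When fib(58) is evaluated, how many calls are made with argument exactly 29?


Let N(m) = number of times fib(m) is called while evaluating fib(58).
N(58) = 1 (the initial call).
N(57) = 1 (only fib(58) calls it).
For 1 <= m <= 56: fib(m) is called by fib(m+1) and fib(m+2), so
  N(m) = N(m+1) + N(m+2).
fib(0) is called only by fib(2), so N(0) = N(2).
Walk down from m=58:
  N(58)=1, N(57)=1, N(56)=2, N(55)=3, N(54)=5, N(53)=8, N(52)=13, N(51)=21, N(50)=34, N(49)=55, N(48)=89, N(47)=144, N(46)=233, N(45)=377, N(44)=610, N(43)=987, N(42)=1597, N(41)=2584, N(40)=4181, N(39)=6765, N(38)=10946, N(37)=17711, N(36)=28657, N(35)=46368, N(34)=75025, N(33)=121393, N(32)=196418, N(31)=317811, N(30)=514229, N(29)=832040
N(29) = 832040


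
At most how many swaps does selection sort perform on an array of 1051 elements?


Each of the 1050 passes places one element in its final position.
Pass 1: swap minimum into position 0
Pass 2: swap minimum of remaining into position 1
...
Pass 1050: last two elements, one swap
Maximum swaps = 1051 - 1 = 1050


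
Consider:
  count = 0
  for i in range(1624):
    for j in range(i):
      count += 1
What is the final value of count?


For each i, the inner loop runs i times:
  i=0: inner runs 0 times
  i=1: inner runs 1 time
  i=2: inner runs 2 times
  i=3: inner runs 3 times
  i=4: inner runs 4 times
  i=5: inner runs 5 times
  i=6: inner runs 6 times
  i=7: inner runs 7 times
  ...
Total = 0 + 1 + 2 + ... + 1623 = 1624*(1624-1)/2 = 1317876


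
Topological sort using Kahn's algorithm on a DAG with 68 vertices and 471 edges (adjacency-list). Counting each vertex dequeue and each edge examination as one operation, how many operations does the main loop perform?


Kahn's algorithm:
  1. Compute in-degrees: O(V + E)
  2. Process queue: each vertex dequeued once (O(V))
     each edge examined once (O(E))
Total = V + E = 68 + 471 = 539


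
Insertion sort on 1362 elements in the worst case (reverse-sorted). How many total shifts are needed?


In the worst case (reverse-sorted), each element shifts past all previous:
  Element 1: 1 shifts
  Element 2: 2 shifts
  Element 3: 3 shifts
  Element 4: 4 shifts
  Element 5: 5 shifts
  ...
  Element 1361: 1361 shifts
Total = 1 + 2 + ... + 1361
= 1362*(1362-1)/2 = 926841


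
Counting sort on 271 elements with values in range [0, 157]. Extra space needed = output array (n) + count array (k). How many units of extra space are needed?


Output array size: 271 (to store sorted result)
Count array size: 158 (one slot per possible value, range 0 to 157)
Total extra space = 271 + 158 = 429


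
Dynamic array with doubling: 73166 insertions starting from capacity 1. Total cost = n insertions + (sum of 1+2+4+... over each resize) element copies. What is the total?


n = 73166
Insertion costs: 73166
Resizes copy 1, 2, 4, ... up to the largest power of 2 that is <= n-1 = 73165, i.e. 65536.
Copy costs = 1 + 2 + 4 + 8 + 16 + 32 + 64 + 128 + 256 + 512 + 1024 + 2048 + 4096 + 8192 + 16384 + 32768 + 65536 = 131071
Total = 73166 + 131071 = 204237


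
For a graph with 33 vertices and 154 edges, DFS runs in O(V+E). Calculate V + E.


A full DFS traversal visits each vertex once and examines each edge once.
V = 33
E = 154
Sum = 33 + 154 = 187


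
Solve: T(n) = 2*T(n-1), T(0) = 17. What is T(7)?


Unrolling:
T(7) = 2*T(6) = 2^2*T(5) = ... = 2^7*T(0)
= 2^7 * 17
= 128 * 17 = 2176


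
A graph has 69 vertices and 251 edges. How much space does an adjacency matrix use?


Adjacency matrix: V x V grid of entries
Space = V^2 = 69^2 = 69 * 69 = 4761


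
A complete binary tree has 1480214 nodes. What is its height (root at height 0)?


In a complete binary tree, level k holds nodes 2^k .. 2^(k+1)-1 (1-indexed).
Height = floor(log2(n)) = floor(log2(1480214)) = 20
Check: 2^20 = 1048576 <= 1480214 < 2097152 = 2^21


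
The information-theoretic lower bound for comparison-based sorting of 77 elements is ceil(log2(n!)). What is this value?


A binary decision tree of height h has at most 2^h leaves and needs at least n! of them, so h >= ceil(log2(n!)).
77! is far too large to multiply out, so use Stirling's series:
  ln(n!) ~ n ln n - n + (1/2) ln(2 pi n) + 1/(12n)  (error below 1/(360 n^3), negligible here)
  ln(77) = 4.3438054
  n ln n = 77 * 4.3438054 = 334.4730
  (1/2) ln(2 pi * 77) = (1/2) ln(483.8053) = 3.0908
  1/(12*77) = 0.0011
  ln(77!) ~ 334.4730 - 77 + 3.0908 + 0.0011 = 260.5649
Convert to base 2: log2(77!) = 260.5649 / ln 2 = 260.5649 / 0.69314718 = 375.9157
ceil(375.9157) = 376


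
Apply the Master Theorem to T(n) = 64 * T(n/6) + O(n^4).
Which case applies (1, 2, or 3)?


The Master Theorem: T(n) = a*T(n/b) + O(n^c)
  a = 64, b = 6, c = 4
log_b(a) = log_6(64) ~ 2.321
Compare b^c with a: 6^4 = 1296 > 64, so c > log_b(a).
Since c > log_b(a), Case 3 applies.
T(n) = O(n^4)
Master Theorem case = 3


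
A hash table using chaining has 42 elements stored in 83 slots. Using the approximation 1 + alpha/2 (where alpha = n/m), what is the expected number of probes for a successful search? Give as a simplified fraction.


Load factor alpha = n/m = 42/83
Expected probes = 1 + alpha/2 = 1 + 42/(2*83)
= 1 + 42/166
= 166/166 + 42/166
= 208/166
Simplify: 104/83


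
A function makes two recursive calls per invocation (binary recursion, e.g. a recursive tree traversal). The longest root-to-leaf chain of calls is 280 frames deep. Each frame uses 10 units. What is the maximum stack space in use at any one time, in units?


Binary recursion: the two calls run one after the other, so only one root-to-leaf chain of frames is on the stack at a time.
Maximum depth (longest chain) = 280 frames
Each frame = 10 units
Max stack space = 280 * 10 = 2800


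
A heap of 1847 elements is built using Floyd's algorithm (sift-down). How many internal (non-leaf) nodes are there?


Leaf nodes occupy roughly half the array.
Sift-down is called for each internal node, starting from the last one.
Internal nodes = floor(n/2) = floor(1847/2) = 923


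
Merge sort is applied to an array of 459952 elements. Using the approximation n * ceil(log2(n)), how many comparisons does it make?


Merge sort divides the array into halves recursively.
Number of levels = ceil(log2(459952)) = 19
At each level, approximately n = 459952 comparisons are needed for merging.
Total comparisons ~ n * ceil(log2(n)) = 459952 * 19 = 8739088


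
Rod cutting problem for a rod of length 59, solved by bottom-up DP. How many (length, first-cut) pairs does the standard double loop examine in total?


For each subproblem length i = 1..59, the inner loop considers i possible first cuts.
Total = 1 + 2 + ... + 59
= 59*(59+1)/2
= 59*60/2 = 1770


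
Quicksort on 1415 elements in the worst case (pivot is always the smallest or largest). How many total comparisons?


In the worst case, each partition step picks the worst pivot:
  Partition 1: 1414 comparisons (n-1 elements to compare)
  Partition 2: 1413 comparisons
  Partition 3: 1412 comparisons
  Partition 4: 1411 comparisons
  Partition 5: 1410 comparisons
  ...
  Last partition: 0 comparisons
Total = (n-1) + (n-2) + ... + 1 + 0 = n*(n-1)/2
= 1415*1414/2 = 1000405


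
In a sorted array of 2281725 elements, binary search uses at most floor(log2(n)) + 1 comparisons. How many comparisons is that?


Halving sequence: 2281725 -> 1140862 -> 570431 -> 285215 -> 142607 -> 71303 -> 35651 -> 17825 -> 8912 -> 4456 -> 2228 -> 1114 -> 557 -> 278 -> 139 -> 69 -> 34 -> 17 -> 8 -> 4 -> 2 -> 1
Number of halvings = 21
Max comparisons = 21 + 1 = 22


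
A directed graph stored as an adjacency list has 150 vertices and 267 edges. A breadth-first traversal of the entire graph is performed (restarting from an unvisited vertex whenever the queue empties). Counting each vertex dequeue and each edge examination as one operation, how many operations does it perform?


A full BFS traversal dequeues each vertex once and examines each edge once.
Vertex visits: 150
Edge visits: 267
V + E = 150 + 267 = 417


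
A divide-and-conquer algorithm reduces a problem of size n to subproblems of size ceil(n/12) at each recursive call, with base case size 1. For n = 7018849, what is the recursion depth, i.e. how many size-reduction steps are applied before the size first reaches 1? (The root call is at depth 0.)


Each step divides the size by 12 (rounding up); after k steps the size is ceil(n/12^k), which equals 1 exactly when 12^k >= n.
So the depth is the smallest k with 12^k >= 7018849, i.e. ceil(log_12(7018849)).
12^6 = 2985984 < 7018849 <= 35831808 = 12^7
Recursion depth = 7


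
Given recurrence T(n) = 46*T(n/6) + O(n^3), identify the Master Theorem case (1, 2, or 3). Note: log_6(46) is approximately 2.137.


Master Theorem parameters: a=46, b=6, c=3
log_b(a) = 2.137
Compare b^c with a: 6^3 = 216 > 46, so c > log_b(a).
Comparing c=3 vs log_b(a)=2.137:
3 > 2.137 => Case 3
Result: T(n) = O(n^3)
Master Theorem case = 3


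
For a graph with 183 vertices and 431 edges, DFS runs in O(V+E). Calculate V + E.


A full DFS traversal visits each vertex once and examines each edge once.
V = 183
E = 431
Sum = 183 + 431 = 614


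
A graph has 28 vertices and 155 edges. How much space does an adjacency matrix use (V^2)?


Adjacency matrix: V x V grid of entries
Space = V^2 = 28^2 = 28 * 28 = 784


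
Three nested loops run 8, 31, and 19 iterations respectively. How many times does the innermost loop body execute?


Loop 1 (outermost): 8 iterations
Loop 2 (middle): 31 iterations per outer
Loop 3 (innermost): 19 iterations per middle
Total = 8 * 31 * 19 = 4712


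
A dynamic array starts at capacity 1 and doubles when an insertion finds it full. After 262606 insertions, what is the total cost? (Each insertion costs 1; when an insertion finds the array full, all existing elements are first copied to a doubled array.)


Insertion cost: 262606 (one per element)
Resizes occur just before inserting elements 2, 3, 5, 9, ...
Elements copied at each resize: 1 + 2 + 4 + 8 + 16 + 32 + 64 + 128 + 256 + 512 + 1024 + 2048 + 4096 + 8192 + 16384 + 32768 + 65536 + 131072 + 262144
Sum of copies = 524287 (geometric series: 2^k - 1)
Total = 262606 + 524287 = 786893


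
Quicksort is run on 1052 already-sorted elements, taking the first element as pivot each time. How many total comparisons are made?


Sum of comparisons per partition:
1051 + 1050 + ... + 1 + 0
= 1052 * (1052 - 1) / 2
= 1052 * 1051 / 2
= 552826


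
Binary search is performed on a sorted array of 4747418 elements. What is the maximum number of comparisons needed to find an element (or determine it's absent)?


Binary search halves the search space each comparison:
  Step 1: search space = 4747418 -> 2373709
  Step 2: search space = 2373709 -> 1186854
  Step 3: search space = 1186854 -> 593427
  Step 4: search space = 593427 -> 296713
  Step 5: search space = 296713 -> 148356
  Step 6: search space = 148356 -> 74178
  Step 7: search space = 74178 -> 37089
  Step 8: search space = 37089 -> 18544
  Step 9: search space = 18544 -> 9272
  Step 10: search space = 9272 -> 4636
  Step 11: search space = 4636 -> 2318
  Step 12: search space = 2318 -> 1159
  Step 13: search space = 1159 -> 579
  Step 14: search space = 579 -> 289
  Step 15: search space = 289 -> 144
  Step 16: search space = 144 -> 72
  Step 17: search space = 72 -> 36
  Step 18: search space = 36 -> 18
  Step 19: search space = 18 -> 9
  Step 20: search space = 9 -> 4
  Step 21: search space = 4 -> 2
  Step 22: search space = 2 -> 1
  Step 23: search space = 1 (final check)
Maximum comparisons = floor(log2(4747418)) + 1 = 22 + 1 = 23
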